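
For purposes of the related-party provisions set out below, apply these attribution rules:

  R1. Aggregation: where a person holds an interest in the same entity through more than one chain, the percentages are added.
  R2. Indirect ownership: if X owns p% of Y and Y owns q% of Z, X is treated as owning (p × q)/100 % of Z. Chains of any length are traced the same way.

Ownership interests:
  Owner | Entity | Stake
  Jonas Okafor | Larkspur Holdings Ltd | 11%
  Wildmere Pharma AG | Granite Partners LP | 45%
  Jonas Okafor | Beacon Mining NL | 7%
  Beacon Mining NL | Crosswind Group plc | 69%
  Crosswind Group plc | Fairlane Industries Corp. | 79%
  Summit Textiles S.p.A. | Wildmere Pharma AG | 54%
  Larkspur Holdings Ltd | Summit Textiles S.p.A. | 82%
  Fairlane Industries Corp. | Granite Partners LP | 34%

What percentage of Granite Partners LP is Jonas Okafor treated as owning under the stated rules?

Chain via Larkspur Holdings Ltd → Summit Textiles S.p.A. → Wildmere Pharma AG (R2): 11% × 82% × 54% × 45% = 2.19186% of Granite Partners LP.
Chain via Beacon Mining NL → Crosswind Group plc → Fairlane Industries Corp. (R2): 7% × 69% × 79% × 34% = 1.297338% of Granite Partners LP.
Aggregating (R1): 2.19186% + 1.297338% = 3.489198%.

3.489198%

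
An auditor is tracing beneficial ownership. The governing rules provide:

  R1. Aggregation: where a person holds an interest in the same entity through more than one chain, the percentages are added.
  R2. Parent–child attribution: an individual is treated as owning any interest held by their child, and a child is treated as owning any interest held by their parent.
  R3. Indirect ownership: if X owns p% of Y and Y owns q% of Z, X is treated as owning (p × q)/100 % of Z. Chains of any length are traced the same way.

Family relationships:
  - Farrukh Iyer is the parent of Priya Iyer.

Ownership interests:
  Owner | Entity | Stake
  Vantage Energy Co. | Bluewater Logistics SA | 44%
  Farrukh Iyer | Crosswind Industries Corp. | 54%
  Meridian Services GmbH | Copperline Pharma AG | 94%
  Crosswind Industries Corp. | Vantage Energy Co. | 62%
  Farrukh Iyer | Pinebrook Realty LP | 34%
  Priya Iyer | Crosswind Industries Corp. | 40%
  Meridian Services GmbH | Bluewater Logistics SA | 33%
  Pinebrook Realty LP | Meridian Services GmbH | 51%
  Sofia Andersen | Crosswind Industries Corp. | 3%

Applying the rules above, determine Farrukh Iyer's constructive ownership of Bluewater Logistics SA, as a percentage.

By parent–child attribution (R2), Farrukh Iyer is treated as also owning Priya Iyer's interest in Crosswind Industries Corp, giving 54% + 40% = 94%.
Chain via Crosswind Industries Corp. → Vantage Energy Co. (R3): 94% × 62% × 44% = 25.6432% of Bluewater Logistics SA.
Chain via Pinebrook Realty LP → Meridian Services GmbH (R3): 34% × 51% × 33% = 5.7222% of Bluewater Logistics SA.
Aggregating (R1): 25.6432% + 5.7222% = 31.3654%.

31.3654%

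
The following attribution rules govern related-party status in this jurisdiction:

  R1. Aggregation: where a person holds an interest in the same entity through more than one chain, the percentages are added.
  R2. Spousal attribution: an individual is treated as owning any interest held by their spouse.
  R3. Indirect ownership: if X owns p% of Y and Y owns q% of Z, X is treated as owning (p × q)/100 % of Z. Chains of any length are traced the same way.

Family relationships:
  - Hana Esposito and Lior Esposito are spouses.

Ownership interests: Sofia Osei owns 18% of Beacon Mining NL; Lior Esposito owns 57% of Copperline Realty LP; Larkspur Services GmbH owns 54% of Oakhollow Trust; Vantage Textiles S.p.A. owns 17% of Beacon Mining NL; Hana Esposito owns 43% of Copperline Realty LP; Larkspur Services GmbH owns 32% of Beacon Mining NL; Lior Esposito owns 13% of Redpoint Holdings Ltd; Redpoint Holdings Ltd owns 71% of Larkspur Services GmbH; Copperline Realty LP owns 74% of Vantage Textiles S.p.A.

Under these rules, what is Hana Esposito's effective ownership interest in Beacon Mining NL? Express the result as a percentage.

By spousal attribution (R2), Hana Esposito is treated as also owning Lior Esposito's interest in Copperline Realty LP, giving 43% + 57% = 100%.
By spousal attribution (R2), Hana Esposito is treated as owning Lior Esposito's 13% interest in Redpoint Holdings Ltd.
Chain via Copperline Realty LP → Vantage Textiles S.p.A. (R3): 100% × 74% × 17% = 12.58% of Beacon Mining NL.
Chain via Redpoint Holdings Ltd → Larkspur Services GmbH (R3): 13% × 71% × 32% = 2.9536% of Beacon Mining NL.
Aggregating (R1): 12.58% + 2.9536% = 15.5336%.

15.5336%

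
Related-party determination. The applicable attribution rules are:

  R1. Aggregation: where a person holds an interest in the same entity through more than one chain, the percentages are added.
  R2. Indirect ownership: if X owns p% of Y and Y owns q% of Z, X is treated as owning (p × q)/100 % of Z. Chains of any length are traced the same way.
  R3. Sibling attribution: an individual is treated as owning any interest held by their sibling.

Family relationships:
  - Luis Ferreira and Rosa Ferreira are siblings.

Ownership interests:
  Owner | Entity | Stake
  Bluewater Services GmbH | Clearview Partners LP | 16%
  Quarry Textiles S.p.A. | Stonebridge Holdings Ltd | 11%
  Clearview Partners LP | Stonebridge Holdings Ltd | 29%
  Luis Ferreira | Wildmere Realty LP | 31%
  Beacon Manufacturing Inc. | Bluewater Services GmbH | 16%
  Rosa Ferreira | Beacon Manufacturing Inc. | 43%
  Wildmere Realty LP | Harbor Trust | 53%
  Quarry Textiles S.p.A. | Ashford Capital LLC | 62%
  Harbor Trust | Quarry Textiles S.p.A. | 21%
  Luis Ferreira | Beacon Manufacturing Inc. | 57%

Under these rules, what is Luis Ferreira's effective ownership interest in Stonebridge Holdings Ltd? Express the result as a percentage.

By sibling attribution (R3), Luis Ferreira is treated as also owning Rosa Ferreira's interest in Beacon Manufacturing Inc, giving 57% + 43% = 100%.
Chain via Beacon Manufacturing Inc. → Bluewater Services GmbH → Clearview Partners LP (R2): 100% × 16% × 16% × 29% = 0.7424% of Stonebridge Holdings Ltd.
Chain via Wildmere Realty LP → Harbor Trust → Quarry Textiles S.p.A. (R2): 31% × 53% × 21% × 11% = 0.379533% of Stonebridge Holdings Ltd.
Aggregating (R1): 0.7424% + 0.379533% = 1.121933%.

1.121933%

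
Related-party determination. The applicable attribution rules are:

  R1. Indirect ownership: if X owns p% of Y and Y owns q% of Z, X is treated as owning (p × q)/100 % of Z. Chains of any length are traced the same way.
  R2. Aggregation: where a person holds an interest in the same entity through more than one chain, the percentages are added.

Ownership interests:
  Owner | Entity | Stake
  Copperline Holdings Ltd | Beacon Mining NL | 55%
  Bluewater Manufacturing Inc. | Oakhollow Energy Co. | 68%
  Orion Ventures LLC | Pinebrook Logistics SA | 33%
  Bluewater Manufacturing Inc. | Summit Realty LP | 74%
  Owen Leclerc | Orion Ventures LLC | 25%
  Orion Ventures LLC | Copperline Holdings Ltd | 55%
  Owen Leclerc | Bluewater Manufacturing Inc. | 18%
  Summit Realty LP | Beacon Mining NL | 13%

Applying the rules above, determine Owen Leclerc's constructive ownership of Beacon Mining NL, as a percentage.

Chain via Bluewater Manufacturing Inc. → Summit Realty LP (R1): 18% × 74% × 13% = 1.7316% of Beacon Mining NL.
Chain via Orion Ventures LLC → Copperline Holdings Ltd (R1): 25% × 55% × 55% = 7.5625% of Beacon Mining NL.
Aggregating (R2): 1.7316% + 7.5625% = 9.2941%.

9.2941%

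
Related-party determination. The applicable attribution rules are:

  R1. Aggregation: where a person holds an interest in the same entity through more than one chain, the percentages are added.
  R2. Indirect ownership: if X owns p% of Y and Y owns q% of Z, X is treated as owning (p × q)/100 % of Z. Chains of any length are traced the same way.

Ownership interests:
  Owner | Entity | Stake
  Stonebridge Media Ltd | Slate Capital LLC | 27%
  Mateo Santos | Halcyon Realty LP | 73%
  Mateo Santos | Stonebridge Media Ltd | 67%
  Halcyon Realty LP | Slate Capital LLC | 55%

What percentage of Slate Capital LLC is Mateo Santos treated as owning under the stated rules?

58.24%

Chain via Halcyon Realty LP (R2): 73% × 55% = 40.15% of Slate Capital LLC.
Chain via Stonebridge Media Ltd (R2): 67% × 27% = 18.09% of Slate Capital LLC.
Aggregating (R1): 40.15% + 18.09% = 58.24%.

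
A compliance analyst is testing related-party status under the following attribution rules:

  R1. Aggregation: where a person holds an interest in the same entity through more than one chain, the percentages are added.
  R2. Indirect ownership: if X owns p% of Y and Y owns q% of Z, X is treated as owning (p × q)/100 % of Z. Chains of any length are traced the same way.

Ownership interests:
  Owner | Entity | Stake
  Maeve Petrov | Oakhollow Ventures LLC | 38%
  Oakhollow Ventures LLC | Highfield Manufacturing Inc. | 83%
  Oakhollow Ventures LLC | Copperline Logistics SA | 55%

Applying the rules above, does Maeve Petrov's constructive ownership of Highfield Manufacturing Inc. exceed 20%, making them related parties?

Chain via Oakhollow Ventures LLC (R2): 38% × 83% = 31.54% of Highfield Manufacturing Inc.
31.54% exceeds the 20% threshold, so Maeve is a related party to Highfield Manufacturing Inc.

Yes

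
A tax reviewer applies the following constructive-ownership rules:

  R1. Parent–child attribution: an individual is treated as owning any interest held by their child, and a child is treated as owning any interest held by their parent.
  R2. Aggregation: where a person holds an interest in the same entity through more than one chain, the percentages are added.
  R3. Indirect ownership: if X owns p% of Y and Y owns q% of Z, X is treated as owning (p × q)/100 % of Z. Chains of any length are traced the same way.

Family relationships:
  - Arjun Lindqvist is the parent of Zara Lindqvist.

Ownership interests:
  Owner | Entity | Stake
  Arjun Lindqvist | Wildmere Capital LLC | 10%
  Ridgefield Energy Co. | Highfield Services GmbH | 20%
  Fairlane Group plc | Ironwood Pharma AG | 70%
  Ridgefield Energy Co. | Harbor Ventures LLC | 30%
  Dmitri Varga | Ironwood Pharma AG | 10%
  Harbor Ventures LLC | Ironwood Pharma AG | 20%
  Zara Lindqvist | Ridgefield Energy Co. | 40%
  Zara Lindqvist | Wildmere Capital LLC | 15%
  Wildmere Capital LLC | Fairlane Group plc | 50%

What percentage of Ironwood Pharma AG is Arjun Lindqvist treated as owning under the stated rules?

By parent–child attribution (R1), Arjun Lindqvist is treated as also owning Zara Lindqvist's interest in Wildmere Capital LLC, giving 10% + 15% = 25%.
By parent–child attribution (R1), Arjun Lindqvist is treated as owning Zara Lindqvist's 40% interest in Ridgefield Energy Co.
Chain via Wildmere Capital LLC → Fairlane Group plc (R3): 25% × 50% × 70% = 8.75% of Ironwood Pharma AG.
Chain via Ridgefield Energy Co. → Harbor Ventures LLC (R3): 40% × 30% × 20% = 2.4% of Ironwood Pharma AG.
Aggregating (R2): 8.75% + 2.4% = 11.15%.

11.15%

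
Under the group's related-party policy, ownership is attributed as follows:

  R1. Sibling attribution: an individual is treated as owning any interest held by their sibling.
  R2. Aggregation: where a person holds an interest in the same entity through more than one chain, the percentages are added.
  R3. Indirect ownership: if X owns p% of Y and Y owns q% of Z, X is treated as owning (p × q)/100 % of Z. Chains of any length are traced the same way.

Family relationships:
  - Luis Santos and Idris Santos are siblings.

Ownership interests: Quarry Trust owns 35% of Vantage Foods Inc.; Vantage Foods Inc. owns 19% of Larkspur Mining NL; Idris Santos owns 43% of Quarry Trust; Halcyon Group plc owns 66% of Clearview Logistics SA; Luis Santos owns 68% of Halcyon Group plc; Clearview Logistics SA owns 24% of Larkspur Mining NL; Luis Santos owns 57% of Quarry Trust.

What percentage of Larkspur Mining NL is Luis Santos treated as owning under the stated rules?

17.4212%

By sibling attribution (R1), Luis Santos is treated as also owning Idris Santos's interest in Quarry Trust, giving 57% + 43% = 100%.
Chain via Quarry Trust → Vantage Foods Inc. (R3): 100% × 35% × 19% = 6.65% of Larkspur Mining NL.
Chain via Halcyon Group plc → Clearview Logistics SA (R3): 68% × 66% × 24% = 10.7712% of Larkspur Mining NL.
Aggregating (R2): 6.65% + 10.7712% = 17.4212%.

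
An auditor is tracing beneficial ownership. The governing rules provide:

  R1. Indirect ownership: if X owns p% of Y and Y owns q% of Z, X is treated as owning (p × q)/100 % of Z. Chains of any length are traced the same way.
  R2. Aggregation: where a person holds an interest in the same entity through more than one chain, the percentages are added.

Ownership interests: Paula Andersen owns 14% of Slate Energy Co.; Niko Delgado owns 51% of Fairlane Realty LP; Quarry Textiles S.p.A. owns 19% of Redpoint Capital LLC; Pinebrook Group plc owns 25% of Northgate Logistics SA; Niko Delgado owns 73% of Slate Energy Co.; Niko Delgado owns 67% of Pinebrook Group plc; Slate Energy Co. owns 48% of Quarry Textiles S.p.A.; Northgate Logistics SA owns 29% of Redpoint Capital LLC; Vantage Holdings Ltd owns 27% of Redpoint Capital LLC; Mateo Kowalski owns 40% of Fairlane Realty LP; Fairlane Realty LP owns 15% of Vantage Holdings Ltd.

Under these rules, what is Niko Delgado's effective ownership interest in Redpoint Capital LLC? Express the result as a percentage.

Chain via Fairlane Realty LP → Vantage Holdings Ltd (R1): 51% × 15% × 27% = 2.0655% of Redpoint Capital LLC.
Chain via Pinebrook Group plc → Northgate Logistics SA (R1): 67% × 25% × 29% = 4.8575% of Redpoint Capital LLC.
Chain via Slate Energy Co. → Quarry Textiles S.p.A. (R1): 73% × 48% × 19% = 6.6576% of Redpoint Capital LLC.
Aggregating (R2): 2.0655% + 4.8575% + 6.6576% = 13.5806%.

13.5806%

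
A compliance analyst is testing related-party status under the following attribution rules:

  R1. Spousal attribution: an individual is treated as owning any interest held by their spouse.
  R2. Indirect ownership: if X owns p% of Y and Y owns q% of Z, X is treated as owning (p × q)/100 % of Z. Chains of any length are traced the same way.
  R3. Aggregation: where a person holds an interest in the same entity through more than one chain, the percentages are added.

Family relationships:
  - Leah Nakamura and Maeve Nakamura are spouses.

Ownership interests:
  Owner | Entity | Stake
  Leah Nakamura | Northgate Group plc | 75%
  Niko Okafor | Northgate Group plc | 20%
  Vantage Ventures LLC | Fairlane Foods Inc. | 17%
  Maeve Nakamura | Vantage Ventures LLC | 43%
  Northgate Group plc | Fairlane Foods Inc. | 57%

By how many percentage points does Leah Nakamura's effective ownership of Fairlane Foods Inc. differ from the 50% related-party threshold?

By spousal attribution (R1), Leah Nakamura is treated as owning Maeve Nakamura's 43% interest in Vantage Ventures LLC.
Chain via Northgate Group plc (R2): 75% × 57% = 42.75% of Fairlane Foods Inc.
Chain via Vantage Ventures LLC (R2): 43% × 17% = 7.31% of Fairlane Foods Inc.
Aggregating (R3): 42.75% + 7.31% = 50.06%.
50.06% exceeds the 50% threshold by 0.06 percentage points.

0.06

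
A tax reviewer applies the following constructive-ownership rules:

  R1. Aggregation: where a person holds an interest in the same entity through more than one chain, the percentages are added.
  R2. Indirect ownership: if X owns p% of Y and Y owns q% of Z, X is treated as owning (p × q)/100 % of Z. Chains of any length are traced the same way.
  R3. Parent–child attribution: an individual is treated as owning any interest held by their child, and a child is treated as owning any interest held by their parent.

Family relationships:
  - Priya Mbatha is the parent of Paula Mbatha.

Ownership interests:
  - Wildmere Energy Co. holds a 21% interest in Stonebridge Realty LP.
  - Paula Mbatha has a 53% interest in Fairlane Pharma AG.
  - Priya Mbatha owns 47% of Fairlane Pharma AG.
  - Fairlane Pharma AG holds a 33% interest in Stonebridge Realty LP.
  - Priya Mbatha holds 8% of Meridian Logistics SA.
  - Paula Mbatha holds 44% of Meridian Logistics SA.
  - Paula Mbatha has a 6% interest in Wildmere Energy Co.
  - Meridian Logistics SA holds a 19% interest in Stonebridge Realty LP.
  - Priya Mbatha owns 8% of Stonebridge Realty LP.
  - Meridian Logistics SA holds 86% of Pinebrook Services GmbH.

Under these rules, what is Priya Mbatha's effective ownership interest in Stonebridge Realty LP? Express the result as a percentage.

By parent–child attribution (R3), Priya Mbatha is treated as also owning Paula Mbatha's interest in Fairlane Pharma AG, giving 47% + 53% = 100%.
By parent–child attribution (R3), Priya Mbatha is treated as also owning Paula Mbatha's interest in Meridian Logistics SA, giving 8% + 44% = 52%.
By parent–child attribution (R3), Priya Mbatha is treated as owning Paula Mbatha's 6% interest in Wildmere Energy Co.
Chain via Fairlane Pharma AG (R2): 100% × 33% = 33% of Stonebridge Realty LP.
Chain via Meridian Logistics SA (R2): 52% × 19% = 9.88% of Stonebridge Realty LP.
Direct interest in Stonebridge Realty LP: 8%.
Chain via Wildmere Energy Co. (R2): 6% × 21% = 1.26% of Stonebridge Realty LP.
Aggregating (R1): 33% + 9.88% + 8% + 1.26% = 52.14%.

52.14%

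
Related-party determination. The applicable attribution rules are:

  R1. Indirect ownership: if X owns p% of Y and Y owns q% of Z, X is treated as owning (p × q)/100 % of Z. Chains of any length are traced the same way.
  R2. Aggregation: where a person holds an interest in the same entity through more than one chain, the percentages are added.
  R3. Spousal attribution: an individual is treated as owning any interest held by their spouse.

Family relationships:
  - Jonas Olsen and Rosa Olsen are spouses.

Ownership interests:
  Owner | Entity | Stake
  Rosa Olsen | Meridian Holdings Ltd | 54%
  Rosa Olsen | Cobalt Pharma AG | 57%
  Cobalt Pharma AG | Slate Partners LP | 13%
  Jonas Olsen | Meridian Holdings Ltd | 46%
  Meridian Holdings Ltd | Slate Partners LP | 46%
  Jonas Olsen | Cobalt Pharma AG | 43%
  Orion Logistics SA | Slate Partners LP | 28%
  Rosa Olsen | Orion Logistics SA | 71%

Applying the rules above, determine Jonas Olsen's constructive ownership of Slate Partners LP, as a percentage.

78.88%

By spousal attribution (R3), Jonas Olsen is treated as also owning Rosa Olsen's interest in Cobalt Pharma AG, giving 43% + 57% = 100%.
By spousal attribution (R3), Jonas Olsen is treated as also owning Rosa Olsen's interest in Meridian Holdings Ltd, giving 46% + 54% = 100%.
By spousal attribution (R3), Jonas Olsen is treated as owning Rosa Olsen's 71% interest in Orion Logistics SA.
Chain via Cobalt Pharma AG (R1): 100% × 13% = 13% of Slate Partners LP.
Chain via Meridian Holdings Ltd (R1): 100% × 46% = 46% of Slate Partners LP.
Chain via Orion Logistics SA (R1): 71% × 28% = 19.88% of Slate Partners LP.
Aggregating (R2): 13% + 46% + 19.88% = 78.88%.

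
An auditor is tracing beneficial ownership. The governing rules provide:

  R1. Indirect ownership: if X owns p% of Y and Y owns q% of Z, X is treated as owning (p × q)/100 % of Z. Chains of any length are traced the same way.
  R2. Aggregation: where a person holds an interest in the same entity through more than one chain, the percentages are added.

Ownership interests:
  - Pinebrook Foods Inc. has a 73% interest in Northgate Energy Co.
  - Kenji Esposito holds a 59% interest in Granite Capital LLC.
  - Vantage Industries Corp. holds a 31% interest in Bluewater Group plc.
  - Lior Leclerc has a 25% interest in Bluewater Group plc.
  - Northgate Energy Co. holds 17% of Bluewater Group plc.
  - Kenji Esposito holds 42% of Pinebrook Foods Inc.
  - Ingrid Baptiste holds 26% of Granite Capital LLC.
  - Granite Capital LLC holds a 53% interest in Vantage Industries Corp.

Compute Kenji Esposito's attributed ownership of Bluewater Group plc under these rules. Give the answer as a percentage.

Chain via Pinebrook Foods Inc. → Northgate Energy Co. (R1): 42% × 73% × 17% = 5.2122% of Bluewater Group plc.
Chain via Granite Capital LLC → Vantage Industries Corp. (R1): 59% × 53% × 31% = 9.6937% of Bluewater Group plc.
Aggregating (R2): 5.2122% + 9.6937% = 14.9059%.

14.9059%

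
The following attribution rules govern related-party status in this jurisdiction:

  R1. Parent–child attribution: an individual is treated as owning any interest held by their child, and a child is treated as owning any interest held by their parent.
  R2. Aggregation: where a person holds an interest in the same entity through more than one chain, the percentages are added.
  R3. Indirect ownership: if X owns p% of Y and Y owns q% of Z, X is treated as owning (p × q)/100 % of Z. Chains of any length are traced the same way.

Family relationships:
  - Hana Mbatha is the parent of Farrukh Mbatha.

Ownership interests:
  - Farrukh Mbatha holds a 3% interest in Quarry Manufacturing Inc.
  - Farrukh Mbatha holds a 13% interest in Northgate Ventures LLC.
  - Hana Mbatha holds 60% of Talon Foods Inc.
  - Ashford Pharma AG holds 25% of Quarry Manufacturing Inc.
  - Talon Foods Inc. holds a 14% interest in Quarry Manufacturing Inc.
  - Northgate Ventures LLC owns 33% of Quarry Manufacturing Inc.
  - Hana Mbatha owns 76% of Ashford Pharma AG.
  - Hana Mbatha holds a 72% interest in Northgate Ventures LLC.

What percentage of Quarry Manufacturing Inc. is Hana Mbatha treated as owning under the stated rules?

58.45%

By parent–child attribution (R1), Hana Mbatha is treated as also owning Farrukh Mbatha's interest in Northgate Ventures LLC, giving 72% + 13% = 85%.
By parent–child attribution (R1), Hana Mbatha is treated as owning Farrukh Mbatha's 3% interest in Quarry Manufacturing Inc.
Chain via Ashford Pharma AG (R3): 76% × 25% = 19% of Quarry Manufacturing Inc.
Chain via Talon Foods Inc. (R3): 60% × 14% = 8.4% of Quarry Manufacturing Inc.
Chain via Northgate Ventures LLC (R3): 85% × 33% = 28.05% of Quarry Manufacturing Inc.
Direct interest in Quarry Manufacturing Inc: 3%.
Aggregating (R2): 19% + 8.4% + 28.05% + 3% = 58.45%.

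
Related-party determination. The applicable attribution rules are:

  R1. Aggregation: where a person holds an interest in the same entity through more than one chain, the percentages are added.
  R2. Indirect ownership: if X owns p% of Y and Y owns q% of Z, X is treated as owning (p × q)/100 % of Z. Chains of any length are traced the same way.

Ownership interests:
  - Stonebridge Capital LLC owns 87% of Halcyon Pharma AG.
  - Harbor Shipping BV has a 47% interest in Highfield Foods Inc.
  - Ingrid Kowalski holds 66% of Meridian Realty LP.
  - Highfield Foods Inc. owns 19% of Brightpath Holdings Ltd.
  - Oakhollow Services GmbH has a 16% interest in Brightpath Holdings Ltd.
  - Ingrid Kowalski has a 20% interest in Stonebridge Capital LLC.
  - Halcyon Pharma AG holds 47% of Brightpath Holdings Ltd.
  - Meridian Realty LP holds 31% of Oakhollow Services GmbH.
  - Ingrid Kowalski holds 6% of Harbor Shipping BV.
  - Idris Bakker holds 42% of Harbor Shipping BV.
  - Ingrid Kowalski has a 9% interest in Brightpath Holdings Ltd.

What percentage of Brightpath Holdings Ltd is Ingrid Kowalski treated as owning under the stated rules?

20.9874%

Chain via Meridian Realty LP → Oakhollow Services GmbH (R2): 66% × 31% × 16% = 3.2736% of Brightpath Holdings Ltd.
Chain via Harbor Shipping BV → Highfield Foods Inc. (R2): 6% × 47% × 19% = 0.5358% of Brightpath Holdings Ltd.
Chain via Stonebridge Capital LLC → Halcyon Pharma AG (R2): 20% × 87% × 47% = 8.178% of Brightpath Holdings Ltd.
Direct interest in Brightpath Holdings Ltd: 9%.
Aggregating (R1): 3.2736% + 0.5358% + 8.178% + 9% = 20.9874%.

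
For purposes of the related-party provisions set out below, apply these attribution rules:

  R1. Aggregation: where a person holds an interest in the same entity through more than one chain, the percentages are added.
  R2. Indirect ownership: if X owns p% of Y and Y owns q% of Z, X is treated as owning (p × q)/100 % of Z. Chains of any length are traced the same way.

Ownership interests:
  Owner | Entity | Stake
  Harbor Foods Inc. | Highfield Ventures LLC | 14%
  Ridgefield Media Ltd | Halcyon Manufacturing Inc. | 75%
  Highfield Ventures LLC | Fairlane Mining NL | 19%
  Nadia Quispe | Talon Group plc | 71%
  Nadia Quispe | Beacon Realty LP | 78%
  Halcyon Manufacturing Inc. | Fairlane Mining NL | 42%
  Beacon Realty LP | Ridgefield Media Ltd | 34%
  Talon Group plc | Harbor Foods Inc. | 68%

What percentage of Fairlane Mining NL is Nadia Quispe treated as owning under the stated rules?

Chain via Beacon Realty LP → Ridgefield Media Ltd → Halcyon Manufacturing Inc. (R2): 78% × 34% × 75% × 42% = 8.3538% of Fairlane Mining NL.
Chain via Talon Group plc → Harbor Foods Inc. → Highfield Ventures LLC (R2): 71% × 68% × 14% × 19% = 1.284248% of Fairlane Mining NL.
Aggregating (R1): 8.3538% + 1.284248% = 9.638048%.

9.638048%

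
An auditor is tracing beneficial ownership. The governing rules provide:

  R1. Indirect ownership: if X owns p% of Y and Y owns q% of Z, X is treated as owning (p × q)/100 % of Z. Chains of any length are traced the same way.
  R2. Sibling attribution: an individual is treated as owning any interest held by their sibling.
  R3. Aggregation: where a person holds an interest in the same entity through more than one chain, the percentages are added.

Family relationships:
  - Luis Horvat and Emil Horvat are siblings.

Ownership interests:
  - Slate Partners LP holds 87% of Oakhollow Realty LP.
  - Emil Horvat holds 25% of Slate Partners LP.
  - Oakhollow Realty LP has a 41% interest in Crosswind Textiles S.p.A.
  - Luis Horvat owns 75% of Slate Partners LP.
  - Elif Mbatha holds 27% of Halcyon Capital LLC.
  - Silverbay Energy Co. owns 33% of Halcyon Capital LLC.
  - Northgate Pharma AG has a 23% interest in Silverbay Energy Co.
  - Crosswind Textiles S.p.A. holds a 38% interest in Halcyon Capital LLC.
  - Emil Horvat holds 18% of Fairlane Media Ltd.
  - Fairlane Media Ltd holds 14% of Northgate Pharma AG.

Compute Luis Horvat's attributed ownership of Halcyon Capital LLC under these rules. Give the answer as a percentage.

13.745868%

By sibling attribution (R2), Luis Horvat is treated as also owning Emil Horvat's interest in Slate Partners LP, giving 75% + 25% = 100%.
By sibling attribution (R2), Luis Horvat is treated as owning Emil Horvat's 18% interest in Fairlane Media Ltd.
Chain via Slate Partners LP → Oakhollow Realty LP → Crosswind Textiles S.p.A. (R1): 100% × 87% × 41% × 38% = 13.5546% of Halcyon Capital LLC.
Chain via Fairlane Media Ltd → Northgate Pharma AG → Silverbay Energy Co. (R1): 18% × 14% × 23% × 33% = 0.191268% of Halcyon Capital LLC.
Aggregating (R3): 13.5546% + 0.191268% = 13.745868%.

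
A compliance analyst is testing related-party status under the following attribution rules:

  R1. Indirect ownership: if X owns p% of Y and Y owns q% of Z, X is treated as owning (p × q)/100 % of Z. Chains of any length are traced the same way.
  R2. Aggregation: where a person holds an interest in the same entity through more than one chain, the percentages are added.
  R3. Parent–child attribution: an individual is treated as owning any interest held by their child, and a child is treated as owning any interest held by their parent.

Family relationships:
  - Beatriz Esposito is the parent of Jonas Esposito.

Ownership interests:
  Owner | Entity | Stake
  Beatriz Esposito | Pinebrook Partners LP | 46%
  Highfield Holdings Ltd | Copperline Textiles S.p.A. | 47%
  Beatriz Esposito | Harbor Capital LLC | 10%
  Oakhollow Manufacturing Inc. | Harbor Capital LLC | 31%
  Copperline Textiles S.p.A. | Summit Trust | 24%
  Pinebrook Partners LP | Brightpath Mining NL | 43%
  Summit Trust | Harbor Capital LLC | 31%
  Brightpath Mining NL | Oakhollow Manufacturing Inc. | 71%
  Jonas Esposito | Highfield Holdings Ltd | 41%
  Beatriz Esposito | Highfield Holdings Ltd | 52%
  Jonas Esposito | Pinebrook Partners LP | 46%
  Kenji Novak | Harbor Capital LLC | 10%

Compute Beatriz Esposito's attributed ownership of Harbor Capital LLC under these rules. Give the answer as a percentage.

21.95918%

By parent–child attribution (R3), Beatriz Esposito is treated as also owning Jonas Esposito's interest in Highfield Holdings Ltd, giving 52% + 41% = 93%.
By parent–child attribution (R3), Beatriz Esposito is treated as also owning Jonas Esposito's interest in Pinebrook Partners LP, giving 46% + 46% = 92%.
Chain via Highfield Holdings Ltd → Copperline Textiles S.p.A. → Summit Trust (R1): 93% × 47% × 24% × 31% = 3.252024% of Harbor Capital LLC.
Chain via Pinebrook Partners LP → Brightpath Mining NL → Oakhollow Manufacturing Inc. (R1): 92% × 43% × 71% × 31% = 8.707156% of Harbor Capital LLC.
Direct interest in Harbor Capital LLC: 10%.
Aggregating (R2): 3.252024% + 8.707156% + 10% = 21.95918%.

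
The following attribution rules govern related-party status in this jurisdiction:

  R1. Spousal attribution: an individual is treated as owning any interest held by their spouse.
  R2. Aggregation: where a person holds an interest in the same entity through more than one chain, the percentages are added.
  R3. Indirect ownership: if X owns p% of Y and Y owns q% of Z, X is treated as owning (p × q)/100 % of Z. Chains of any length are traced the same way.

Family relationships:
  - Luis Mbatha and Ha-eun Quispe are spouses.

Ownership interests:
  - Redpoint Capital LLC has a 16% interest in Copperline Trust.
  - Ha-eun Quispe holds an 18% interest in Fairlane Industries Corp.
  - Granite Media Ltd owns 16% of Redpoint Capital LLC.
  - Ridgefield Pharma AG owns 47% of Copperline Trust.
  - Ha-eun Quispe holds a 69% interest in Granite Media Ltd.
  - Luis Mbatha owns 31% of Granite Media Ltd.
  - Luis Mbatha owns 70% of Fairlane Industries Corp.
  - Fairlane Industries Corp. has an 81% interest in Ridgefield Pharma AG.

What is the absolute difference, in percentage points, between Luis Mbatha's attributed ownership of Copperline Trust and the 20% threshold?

By spousal attribution (R1), Luis Mbatha is treated as also owning Ha-eun Quispe's interest in Fairlane Industries Corp, giving 70% + 18% = 88%.
By spousal attribution (R1), Luis Mbatha is treated as also owning Ha-eun Quispe's interest in Granite Media Ltd, giving 31% + 69% = 100%.
Chain via Fairlane Industries Corp. → Ridgefield Pharma AG (R3): 88% × 81% × 47% = 33.5016% of Copperline Trust.
Chain via Granite Media Ltd → Redpoint Capital LLC (R3): 100% × 16% × 16% = 2.56% of Copperline Trust.
Aggregating (R2): 33.5016% + 2.56% = 36.0616%.
36.0616% exceeds the 20% threshold by 16.0616 percentage points.

16.0616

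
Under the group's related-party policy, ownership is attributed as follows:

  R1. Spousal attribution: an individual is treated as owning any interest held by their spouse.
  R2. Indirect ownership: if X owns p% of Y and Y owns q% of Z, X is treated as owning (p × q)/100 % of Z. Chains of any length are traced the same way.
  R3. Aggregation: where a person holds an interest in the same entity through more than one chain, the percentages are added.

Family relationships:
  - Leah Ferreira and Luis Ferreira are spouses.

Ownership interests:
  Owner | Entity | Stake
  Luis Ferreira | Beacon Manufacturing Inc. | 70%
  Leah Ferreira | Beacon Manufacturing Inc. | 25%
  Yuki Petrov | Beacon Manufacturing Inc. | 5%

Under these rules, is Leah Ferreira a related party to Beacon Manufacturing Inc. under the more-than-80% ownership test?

Yes

By spousal attribution (R1), Leah Ferreira is treated as also owning Luis Ferreira's interest in Beacon Manufacturing Inc, giving 25% + 70% = 95%.
Direct interest in Beacon Manufacturing Inc: 95%.
95% exceeds the 80% threshold, so Leah is a related party to Beacon Manufacturing Inc.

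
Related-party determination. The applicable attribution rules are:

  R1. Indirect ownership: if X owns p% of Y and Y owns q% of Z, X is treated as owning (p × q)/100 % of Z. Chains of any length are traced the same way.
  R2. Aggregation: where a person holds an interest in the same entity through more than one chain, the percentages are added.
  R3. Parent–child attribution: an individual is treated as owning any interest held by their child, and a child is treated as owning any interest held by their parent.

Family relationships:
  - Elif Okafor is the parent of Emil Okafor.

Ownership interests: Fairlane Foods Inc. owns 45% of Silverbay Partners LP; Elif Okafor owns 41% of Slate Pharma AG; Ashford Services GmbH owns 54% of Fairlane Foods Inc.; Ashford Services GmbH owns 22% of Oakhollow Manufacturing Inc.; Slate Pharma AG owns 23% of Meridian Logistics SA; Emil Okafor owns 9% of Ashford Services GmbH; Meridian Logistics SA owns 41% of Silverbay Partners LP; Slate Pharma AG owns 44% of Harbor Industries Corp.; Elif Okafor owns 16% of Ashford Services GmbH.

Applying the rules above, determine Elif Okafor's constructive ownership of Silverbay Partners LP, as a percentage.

9.9413%

By parent–child attribution (R3), Elif Okafor is treated as also owning Emil Okafor's interest in Ashford Services GmbH, giving 16% + 9% = 25%.
Chain via Slate Pharma AG → Meridian Logistics SA (R1): 41% × 23% × 41% = 3.8663% of Silverbay Partners LP.
Chain via Ashford Services GmbH → Fairlane Foods Inc. (R1): 25% × 54% × 45% = 6.075% of Silverbay Partners LP.
Aggregating (R2): 3.8663% + 6.075% = 9.9413%.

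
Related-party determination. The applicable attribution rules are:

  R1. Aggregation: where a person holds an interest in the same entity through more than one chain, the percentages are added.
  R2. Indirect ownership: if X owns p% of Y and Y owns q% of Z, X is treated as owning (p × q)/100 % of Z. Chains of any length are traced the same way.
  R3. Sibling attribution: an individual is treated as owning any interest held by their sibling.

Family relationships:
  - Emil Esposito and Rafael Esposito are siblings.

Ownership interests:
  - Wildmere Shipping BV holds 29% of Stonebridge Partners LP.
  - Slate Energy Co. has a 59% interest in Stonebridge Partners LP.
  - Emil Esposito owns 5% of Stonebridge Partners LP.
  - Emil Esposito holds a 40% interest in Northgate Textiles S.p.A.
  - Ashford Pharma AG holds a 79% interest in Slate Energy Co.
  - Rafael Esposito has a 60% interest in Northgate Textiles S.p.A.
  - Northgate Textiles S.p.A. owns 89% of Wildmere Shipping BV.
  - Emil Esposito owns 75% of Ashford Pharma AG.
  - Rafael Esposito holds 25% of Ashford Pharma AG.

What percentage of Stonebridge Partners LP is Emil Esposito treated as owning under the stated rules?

77.42%

By sibling attribution (R3), Emil Esposito is treated as also owning Rafael Esposito's interest in Ashford Pharma AG, giving 75% + 25% = 100%.
By sibling attribution (R3), Emil Esposito is treated as also owning Rafael Esposito's interest in Northgate Textiles S.p.A, giving 40% + 60% = 100%.
Chain via Ashford Pharma AG → Slate Energy Co. (R2): 100% × 79% × 59% = 46.61% of Stonebridge Partners LP.
Chain via Northgate Textiles S.p.A. → Wildmere Shipping BV (R2): 100% × 89% × 29% = 25.81% of Stonebridge Partners LP.
Direct interest in Stonebridge Partners LP: 5%.
Aggregating (R1): 46.61% + 25.81% + 5% = 77.42%.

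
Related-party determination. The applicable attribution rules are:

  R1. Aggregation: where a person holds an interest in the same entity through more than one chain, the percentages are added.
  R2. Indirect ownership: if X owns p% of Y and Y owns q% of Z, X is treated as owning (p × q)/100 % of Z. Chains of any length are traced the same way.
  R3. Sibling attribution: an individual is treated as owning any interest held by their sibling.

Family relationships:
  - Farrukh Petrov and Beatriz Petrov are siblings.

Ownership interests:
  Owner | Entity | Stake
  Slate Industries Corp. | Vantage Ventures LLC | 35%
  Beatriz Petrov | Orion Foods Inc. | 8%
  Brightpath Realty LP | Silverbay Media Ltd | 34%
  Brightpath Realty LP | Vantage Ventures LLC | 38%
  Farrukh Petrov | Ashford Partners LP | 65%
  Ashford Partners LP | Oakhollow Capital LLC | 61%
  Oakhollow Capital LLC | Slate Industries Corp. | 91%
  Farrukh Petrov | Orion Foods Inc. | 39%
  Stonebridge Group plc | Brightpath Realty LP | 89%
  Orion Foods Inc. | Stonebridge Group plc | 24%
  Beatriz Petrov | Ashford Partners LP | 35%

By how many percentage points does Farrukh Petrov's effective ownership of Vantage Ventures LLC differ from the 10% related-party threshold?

By sibling attribution (R3), Farrukh Petrov is treated as also owning Beatriz Petrov's interest in Orion Foods Inc, giving 39% + 8% = 47%.
By sibling attribution (R3), Farrukh Petrov is treated as also owning Beatriz Petrov's interest in Ashford Partners LP, giving 65% + 35% = 100%.
Chain via Orion Foods Inc. → Stonebridge Group plc → Brightpath Realty LP (R2): 47% × 24% × 89% × 38% = 3.814896% of Vantage Ventures LLC.
Chain via Ashford Partners LP → Oakhollow Capital LLC → Slate Industries Corp. (R2): 100% × 61% × 91% × 35% = 19.4285% of Vantage Ventures LLC.
Aggregating (R1): 3.814896% + 19.4285% = 23.243396%.
23.243396% exceeds the 10% threshold by 13.243396 percentage points.

13.243396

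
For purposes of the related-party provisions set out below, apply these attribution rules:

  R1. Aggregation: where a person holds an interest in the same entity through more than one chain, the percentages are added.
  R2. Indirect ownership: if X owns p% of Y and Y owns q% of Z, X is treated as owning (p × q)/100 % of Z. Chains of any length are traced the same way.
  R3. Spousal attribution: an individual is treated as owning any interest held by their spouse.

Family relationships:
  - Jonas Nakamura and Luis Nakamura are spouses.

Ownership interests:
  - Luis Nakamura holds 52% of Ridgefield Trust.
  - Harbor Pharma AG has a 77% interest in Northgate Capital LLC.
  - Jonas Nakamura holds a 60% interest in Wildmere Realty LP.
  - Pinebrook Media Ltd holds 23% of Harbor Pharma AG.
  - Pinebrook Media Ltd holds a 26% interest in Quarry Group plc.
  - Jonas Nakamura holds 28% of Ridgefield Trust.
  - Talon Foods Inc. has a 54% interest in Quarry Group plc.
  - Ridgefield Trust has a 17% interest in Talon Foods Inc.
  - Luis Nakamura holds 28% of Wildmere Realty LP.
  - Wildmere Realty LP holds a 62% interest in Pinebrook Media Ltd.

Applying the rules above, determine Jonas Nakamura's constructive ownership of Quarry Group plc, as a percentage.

21.5296%

By spousal attribution (R3), Jonas Nakamura is treated as also owning Luis Nakamura's interest in Ridgefield Trust, giving 28% + 52% = 80%.
By spousal attribution (R3), Jonas Nakamura is treated as also owning Luis Nakamura's interest in Wildmere Realty LP, giving 60% + 28% = 88%.
Chain via Ridgefield Trust → Talon Foods Inc. (R2): 80% × 17% × 54% = 7.344% of Quarry Group plc.
Chain via Wildmere Realty LP → Pinebrook Media Ltd (R2): 88% × 62% × 26% = 14.1856% of Quarry Group plc.
Aggregating (R1): 7.344% + 14.1856% = 21.5296%.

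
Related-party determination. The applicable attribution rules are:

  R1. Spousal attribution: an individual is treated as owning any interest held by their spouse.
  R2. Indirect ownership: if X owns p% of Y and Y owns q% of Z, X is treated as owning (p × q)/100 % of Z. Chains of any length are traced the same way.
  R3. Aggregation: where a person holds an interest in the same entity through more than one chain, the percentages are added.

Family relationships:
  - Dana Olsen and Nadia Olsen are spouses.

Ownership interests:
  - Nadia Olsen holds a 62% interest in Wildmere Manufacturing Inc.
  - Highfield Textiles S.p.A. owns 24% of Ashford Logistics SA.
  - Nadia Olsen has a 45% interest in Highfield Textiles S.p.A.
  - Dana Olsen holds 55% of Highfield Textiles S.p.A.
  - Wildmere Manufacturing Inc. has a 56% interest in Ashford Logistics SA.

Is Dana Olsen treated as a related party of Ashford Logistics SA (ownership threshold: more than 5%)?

Yes

By spousal attribution (R1), Dana Olsen is treated as also owning Nadia Olsen's interest in Highfield Textiles S.p.A, giving 55% + 45% = 100%.
By spousal attribution (R1), Dana Olsen is treated as owning Nadia Olsen's 62% interest in Wildmere Manufacturing Inc.
Chain via Highfield Textiles S.p.A. (R2): 100% × 24% = 24% of Ashford Logistics SA.
Chain via Wildmere Manufacturing Inc. (R2): 62% × 56% = 34.72% of Ashford Logistics SA.
Aggregating (R3): 24% + 34.72% = 58.72%.
58.72% exceeds the 5% threshold, so Dana is a related party to Ashford Logistics SA.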